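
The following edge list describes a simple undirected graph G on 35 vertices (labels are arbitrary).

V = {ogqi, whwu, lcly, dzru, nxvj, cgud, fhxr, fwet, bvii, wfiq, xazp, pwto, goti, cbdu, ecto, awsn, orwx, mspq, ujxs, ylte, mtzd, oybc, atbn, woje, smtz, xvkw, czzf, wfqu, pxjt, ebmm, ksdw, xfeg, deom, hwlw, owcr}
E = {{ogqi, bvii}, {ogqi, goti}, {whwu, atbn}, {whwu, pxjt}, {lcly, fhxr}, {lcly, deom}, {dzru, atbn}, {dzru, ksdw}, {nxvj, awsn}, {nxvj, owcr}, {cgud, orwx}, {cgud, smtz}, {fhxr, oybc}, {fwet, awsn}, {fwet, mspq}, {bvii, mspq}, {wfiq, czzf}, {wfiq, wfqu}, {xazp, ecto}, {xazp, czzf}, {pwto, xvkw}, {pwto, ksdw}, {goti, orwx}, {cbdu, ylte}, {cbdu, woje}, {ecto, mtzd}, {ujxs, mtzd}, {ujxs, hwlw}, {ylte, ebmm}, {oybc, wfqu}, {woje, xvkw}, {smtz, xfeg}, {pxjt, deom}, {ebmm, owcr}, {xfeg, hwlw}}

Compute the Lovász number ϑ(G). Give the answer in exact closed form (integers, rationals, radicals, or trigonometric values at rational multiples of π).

35*cos(pi/35)/(cos(pi/35) + 1)

deg(hwlw) = 2; N(hwlw) = {ujxs, xfeg}.
N(xfeg) = {smtz, hwlw}, |N(xfeg)| = 2.
deg(smtz) = 2; N(smtz) = {cgud, xfeg}.
deg(fhxr) = 2; N(fhxr) = {lcly, oybc}.
G on 35 vertices is 2-regular; this is C_{35}, the 35-cycle.
spec(A) ≈ [2.0, 1.96786, 1.87247, 1.7169, 1.50614, 1.24698, 0.94774, 0.61803, 0.26847, -0.08973, -0.44504, -0.78605, -1.10179, -1.38213, -1.61803, -1.80194, -1.92793, -1.99195] (distinct, 5 d.p.).
ϑ = −N·λ_min/(λ_max−λ_min) = −35·(-2*cos(pi/35))/(2−(-2*cos(pi/35))) = 35*cos(pi/35)/(cos(pi/35) + 1).
Numerically 17.46470.
α=17, χ(Ḡ)=18; ϑ=35*cos(pi/35)/(cos(pi/35) + 1) lies between (both strict).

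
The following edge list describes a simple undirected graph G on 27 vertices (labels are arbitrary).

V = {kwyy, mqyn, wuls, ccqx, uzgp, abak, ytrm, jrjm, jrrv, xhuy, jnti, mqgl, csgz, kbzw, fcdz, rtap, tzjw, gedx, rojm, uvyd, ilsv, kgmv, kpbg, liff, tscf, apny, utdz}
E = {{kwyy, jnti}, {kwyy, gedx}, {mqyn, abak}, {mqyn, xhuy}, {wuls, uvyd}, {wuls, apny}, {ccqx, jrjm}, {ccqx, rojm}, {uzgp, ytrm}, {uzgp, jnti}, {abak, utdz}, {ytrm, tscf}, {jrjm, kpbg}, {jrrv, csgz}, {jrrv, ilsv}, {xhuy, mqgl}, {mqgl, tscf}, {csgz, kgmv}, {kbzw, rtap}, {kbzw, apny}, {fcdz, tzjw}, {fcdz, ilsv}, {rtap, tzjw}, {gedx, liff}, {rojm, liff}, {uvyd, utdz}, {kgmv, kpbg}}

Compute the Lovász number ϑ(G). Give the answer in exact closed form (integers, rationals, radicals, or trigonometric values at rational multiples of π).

27*cos(pi/27)/(cos(pi/27) + 1)

N(jrrv) = {csgz, ilsv}, |N(jrrv)| = 2.
deg(ilsv) = 2; N(ilsv) = {jrrv, fcdz}.
N(utdz) = {abak, uvyd}, |N(utdz)| = 2.
deg(xhuy) = 2; N(xhuy) = {mqyn, mqgl}.
Regular of degree 2 on 27 vertices: the odd cycle C_{27}.
The 14 distinct eigenvalues: [2.0, 1.946, 1.787, 1.532, 1.194, 0.792, 0.347, -0.116, -0.574, -1.0, -1.372, -1.671, -1.879, -1.986].
With N=27: ϑ(G) = 27·(-(-1)*2*cos(pi/27))/(2−(-2*cos(pi/27))) = 27*cos(pi/27)/(cos(pi/27) + 1).
ϑ(G) ≈ 13.4542041.
Lovász sandwich 13 ≤ 27*cos(pi/27)/(cos(pi/27) + 1) ≤ 14: both strict.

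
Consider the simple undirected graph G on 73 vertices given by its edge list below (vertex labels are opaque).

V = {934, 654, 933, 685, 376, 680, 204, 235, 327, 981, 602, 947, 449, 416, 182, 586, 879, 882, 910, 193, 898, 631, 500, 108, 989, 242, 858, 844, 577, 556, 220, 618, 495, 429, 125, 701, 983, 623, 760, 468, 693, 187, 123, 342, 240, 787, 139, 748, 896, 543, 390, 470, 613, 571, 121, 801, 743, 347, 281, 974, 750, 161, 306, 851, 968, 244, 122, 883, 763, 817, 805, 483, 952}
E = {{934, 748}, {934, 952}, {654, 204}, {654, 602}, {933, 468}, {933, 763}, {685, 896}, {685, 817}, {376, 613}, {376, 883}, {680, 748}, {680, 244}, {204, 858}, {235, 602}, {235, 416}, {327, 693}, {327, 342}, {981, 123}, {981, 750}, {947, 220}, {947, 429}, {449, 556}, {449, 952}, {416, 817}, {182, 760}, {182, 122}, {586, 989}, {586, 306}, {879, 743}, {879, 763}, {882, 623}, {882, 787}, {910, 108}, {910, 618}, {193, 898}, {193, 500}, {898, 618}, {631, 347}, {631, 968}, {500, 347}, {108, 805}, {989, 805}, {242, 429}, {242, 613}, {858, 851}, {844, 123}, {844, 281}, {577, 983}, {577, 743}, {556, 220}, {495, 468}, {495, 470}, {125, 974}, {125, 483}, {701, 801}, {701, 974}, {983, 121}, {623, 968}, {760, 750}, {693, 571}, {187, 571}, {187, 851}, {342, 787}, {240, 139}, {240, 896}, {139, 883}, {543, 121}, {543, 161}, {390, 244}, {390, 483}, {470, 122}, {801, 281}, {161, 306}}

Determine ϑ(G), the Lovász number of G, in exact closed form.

deg(571) = 2; N(571) = {693, 187}.
deg(468) = 2; N(468) = {933, 495}.
Vertex 623 has 2 neighbors: 882, 968.
Vertex 602 has 2 neighbors: 654, 235.
2-regular, N=73; a single 73-cycle (edge-transitive).
spec(A) ≈ [2.0, 1.993, 1.97, 1.934, 1.883, 1.818, 1.739, 1.648, 1.544, 1.429, 1.304, 1.169, 1.025, 0.873, 0.715, 0.552, 0.385, 0.215, 0.043, -0.129, -0.3, -0.469, -0.634, -0.795, -0.95, -1.098, -1.237, -1.368, -1.488, -1.598, -1.695, -1.78, -1.852, -1.91, -1.954, -1.983, -1.998] (distinct, 3 d.p.).
Lovász (edge-transitive): ϑ = −73·(-2*cos(pi/73))/((2)−(-2*cos(pi/73))) = 73*cos(pi/73)/(cos(pi/73) + 1).
Numerically 36.4830948.
Lovász sandwich 36 ≤ 73*cos(pi/73)/(cos(pi/73) + 1) ≤ 37: both strict.

73*cos(pi/73)/(cos(pi/73) + 1)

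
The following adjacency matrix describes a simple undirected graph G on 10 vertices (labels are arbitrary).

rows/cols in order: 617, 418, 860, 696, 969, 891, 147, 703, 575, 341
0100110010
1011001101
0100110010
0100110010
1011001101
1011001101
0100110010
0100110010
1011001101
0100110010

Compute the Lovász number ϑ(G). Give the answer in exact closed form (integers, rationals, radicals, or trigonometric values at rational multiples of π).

N(575) = {617, 860, 696, 147, 703, 341}, |N(575)| = 6.
Vertex 341 has 4 neighbors: 418, 969, 891, 575.
Vertex 696 has 4 neighbors: 418, 969, 891, 575.
Vertex 969 has 6 neighbors: 617, 860, 696, 147, 703, 341.
K_{6,4} (perfect); ϑ(G) = α(G) = max{6,4} = 6.
Numerically 6.00000000.
Lovász sandwich 6 ≤ 6 ≤ 6: collapsed.

6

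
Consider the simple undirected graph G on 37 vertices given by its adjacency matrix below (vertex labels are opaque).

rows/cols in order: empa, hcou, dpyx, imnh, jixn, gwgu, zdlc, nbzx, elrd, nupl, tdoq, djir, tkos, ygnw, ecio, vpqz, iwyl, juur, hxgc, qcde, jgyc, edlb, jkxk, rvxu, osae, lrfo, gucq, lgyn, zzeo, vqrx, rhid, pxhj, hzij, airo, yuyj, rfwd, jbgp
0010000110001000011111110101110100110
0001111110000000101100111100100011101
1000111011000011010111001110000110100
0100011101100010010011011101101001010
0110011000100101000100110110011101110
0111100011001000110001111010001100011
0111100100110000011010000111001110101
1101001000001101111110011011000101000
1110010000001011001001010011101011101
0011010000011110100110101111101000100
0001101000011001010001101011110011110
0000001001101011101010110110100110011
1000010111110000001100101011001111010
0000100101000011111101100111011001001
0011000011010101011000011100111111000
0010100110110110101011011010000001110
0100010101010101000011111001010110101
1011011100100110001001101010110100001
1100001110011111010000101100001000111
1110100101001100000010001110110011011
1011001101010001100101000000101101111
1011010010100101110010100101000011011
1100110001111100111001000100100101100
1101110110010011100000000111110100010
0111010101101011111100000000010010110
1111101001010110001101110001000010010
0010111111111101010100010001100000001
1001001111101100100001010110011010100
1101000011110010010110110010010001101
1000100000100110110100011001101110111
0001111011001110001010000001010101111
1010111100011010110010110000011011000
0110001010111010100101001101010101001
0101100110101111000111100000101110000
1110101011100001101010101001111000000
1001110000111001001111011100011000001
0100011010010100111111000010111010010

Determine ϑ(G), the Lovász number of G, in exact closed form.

deg(ygnw) = 18; N(ygnw) = {jixn, nbzx, nupl, ecio, vpqz, iwyl, juur, hxgc, qcde, edlb, jkxk, lrfo, gucq, lgyn, vqrx, rhid, airo, jbgp}.
N(hxgc) = {empa, hcou, zdlc, nbzx, elrd, djir, tkos, ygnw, ecio, vpqz, juur, jkxk, osae, lrfo, rhid, yuyj, rfwd, jbgp}, |N(hxgc)| = 18.
N(lgyn) = {empa, imnh, zdlc, nbzx, elrd, nupl, tdoq, tkos, ygnw, iwyl, edlb, rvxu, lrfo, gucq, vqrx, rhid, hzij, yuyj}, |N(lgyn)| = 18.
N(yuyj) = {empa, hcou, dpyx, jixn, zdlc, elrd, nupl, tdoq, vpqz, iwyl, hxgc, jgyc, jkxk, osae, lgyn, zzeo, vqrx, rhid}, |N(yuyj)| = 18.
G on 37 vertices is 18-regular; strongly regular (37,18,8,9).
spec(A) ≈ [18.0, 2.5414, -3.5414] (distinct, 4 d.p.).
With N=37: ϑ(G) = 37·(-(-sqrt(37)/2 - 1/2))/(18−(-sqrt(37)/2 - 1/2)) = sqrt(37).
Numerically 6.082763.

sqrt(37)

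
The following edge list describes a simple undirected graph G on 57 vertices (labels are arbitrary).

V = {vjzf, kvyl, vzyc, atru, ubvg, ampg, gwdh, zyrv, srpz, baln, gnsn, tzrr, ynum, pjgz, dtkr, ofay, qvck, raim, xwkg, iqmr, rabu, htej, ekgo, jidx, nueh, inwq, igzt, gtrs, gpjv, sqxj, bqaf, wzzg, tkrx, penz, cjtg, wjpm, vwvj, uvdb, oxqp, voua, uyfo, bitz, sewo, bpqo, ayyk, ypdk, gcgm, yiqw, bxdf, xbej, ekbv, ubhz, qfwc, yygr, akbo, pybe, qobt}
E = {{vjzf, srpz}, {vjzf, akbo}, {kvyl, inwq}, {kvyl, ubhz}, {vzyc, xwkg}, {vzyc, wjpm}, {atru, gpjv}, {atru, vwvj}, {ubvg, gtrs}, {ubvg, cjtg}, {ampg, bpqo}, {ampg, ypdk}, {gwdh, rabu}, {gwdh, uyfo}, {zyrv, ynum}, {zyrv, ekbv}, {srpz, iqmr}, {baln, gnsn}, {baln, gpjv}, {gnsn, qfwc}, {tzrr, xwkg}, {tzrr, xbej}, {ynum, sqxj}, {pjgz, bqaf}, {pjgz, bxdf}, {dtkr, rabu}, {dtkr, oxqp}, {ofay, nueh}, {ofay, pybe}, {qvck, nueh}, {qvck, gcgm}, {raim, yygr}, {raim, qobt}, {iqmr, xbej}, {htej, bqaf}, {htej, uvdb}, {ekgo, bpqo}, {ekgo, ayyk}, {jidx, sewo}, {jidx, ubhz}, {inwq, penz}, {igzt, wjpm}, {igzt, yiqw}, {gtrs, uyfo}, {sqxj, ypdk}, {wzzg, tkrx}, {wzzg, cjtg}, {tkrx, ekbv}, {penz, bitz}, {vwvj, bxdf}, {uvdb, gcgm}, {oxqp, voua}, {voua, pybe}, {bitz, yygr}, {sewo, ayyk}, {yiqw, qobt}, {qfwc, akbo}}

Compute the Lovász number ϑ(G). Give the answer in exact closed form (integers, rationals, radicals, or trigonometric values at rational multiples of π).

N(voua) = {oxqp, pybe}, |N(voua)| = 2.
N(uyfo) = {gwdh, gtrs}, |N(uyfo)| = 2.
deg(qobt) = 2; N(qobt) = {raim, yiqw}.
Vertex atru has 2 neighbors: gpjv, vwvj.
Regular of degree 2 on 57 vertices: connected 2-regular on 57 ⇒ C_{57}.
Distinct eigenvalues (to 4 d.p.): [2.0, 1.9879, 1.9516, 1.8916, 1.8087, 1.7038, 1.5783, 1.4336, 1.2714, 1.0939, 0.9031, 0.7013, 0.491, 0.2747, 0.0551, -0.1652, -0.3834, -0.597, -0.8034, -1.0, -1.1845, -1.3546, -1.5082, -1.6436, -1.7589, -1.853, -1.9245, -1.9727, -1.997].
ϑ = −N·λ_min/(λ_max−λ_min) = −57·(-2*cos(pi/57))/(2−(-2*cos(pi/57))) = 57*cos(pi/57)/(cos(pi/57) + 1).
ϑ(G) ≈ 28.47834517.
28 ≤ 57*cos(pi/57)/(cos(pi/57) + 1) ≤ 29: both strict.

57*cos(pi/57)/(cos(pi/57) + 1)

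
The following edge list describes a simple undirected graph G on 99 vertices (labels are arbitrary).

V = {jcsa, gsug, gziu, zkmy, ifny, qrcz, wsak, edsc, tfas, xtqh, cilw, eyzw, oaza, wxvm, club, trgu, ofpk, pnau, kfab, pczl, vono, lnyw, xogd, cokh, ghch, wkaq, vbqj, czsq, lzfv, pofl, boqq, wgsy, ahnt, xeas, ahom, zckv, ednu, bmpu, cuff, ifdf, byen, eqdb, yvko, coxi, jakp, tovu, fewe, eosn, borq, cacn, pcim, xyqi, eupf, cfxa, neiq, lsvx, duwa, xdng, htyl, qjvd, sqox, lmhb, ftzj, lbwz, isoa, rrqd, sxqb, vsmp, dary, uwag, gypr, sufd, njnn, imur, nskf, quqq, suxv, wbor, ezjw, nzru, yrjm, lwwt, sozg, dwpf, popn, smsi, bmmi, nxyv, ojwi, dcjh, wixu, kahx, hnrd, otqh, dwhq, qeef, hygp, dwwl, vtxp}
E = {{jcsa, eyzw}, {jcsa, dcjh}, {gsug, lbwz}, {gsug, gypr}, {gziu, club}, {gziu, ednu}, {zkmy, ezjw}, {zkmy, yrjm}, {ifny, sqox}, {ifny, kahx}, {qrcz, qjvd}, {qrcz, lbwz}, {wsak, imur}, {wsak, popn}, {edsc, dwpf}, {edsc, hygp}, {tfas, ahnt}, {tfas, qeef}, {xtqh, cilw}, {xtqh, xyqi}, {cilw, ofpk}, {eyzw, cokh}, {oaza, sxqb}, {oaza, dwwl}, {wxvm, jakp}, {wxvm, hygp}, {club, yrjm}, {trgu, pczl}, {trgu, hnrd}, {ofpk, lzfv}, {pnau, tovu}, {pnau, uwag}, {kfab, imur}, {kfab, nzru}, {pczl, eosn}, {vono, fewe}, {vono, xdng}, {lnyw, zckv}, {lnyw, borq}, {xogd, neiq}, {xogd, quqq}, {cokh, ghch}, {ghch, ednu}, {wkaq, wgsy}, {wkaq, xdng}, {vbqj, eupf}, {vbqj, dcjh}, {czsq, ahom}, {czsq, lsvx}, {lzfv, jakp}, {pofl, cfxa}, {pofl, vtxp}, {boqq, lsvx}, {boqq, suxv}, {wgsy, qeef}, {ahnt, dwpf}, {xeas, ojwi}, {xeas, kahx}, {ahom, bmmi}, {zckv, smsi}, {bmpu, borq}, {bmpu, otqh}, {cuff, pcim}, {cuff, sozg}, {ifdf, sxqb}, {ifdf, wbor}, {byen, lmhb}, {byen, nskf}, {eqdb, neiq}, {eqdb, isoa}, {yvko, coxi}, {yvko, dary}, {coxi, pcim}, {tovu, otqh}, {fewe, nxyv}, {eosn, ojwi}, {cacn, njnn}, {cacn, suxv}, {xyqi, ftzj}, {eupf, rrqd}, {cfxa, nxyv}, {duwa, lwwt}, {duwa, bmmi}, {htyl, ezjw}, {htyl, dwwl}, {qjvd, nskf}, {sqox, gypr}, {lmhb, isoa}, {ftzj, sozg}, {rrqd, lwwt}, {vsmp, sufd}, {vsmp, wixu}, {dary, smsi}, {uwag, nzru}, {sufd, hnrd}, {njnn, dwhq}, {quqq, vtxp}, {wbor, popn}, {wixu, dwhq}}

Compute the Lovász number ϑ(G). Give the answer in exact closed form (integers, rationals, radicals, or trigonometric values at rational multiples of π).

99*cos(pi/99)/(cos(pi/99) + 1)

deg(xdng) = 2; N(xdng) = {vono, wkaq}.
Vertex njnn has 2 neighbors: cacn, dwhq.
deg(club) = 2; N(club) = {gziu, yrjm}.
deg(kahx) = 2; N(kahx) = {ifny, xeas}.
99-vertex 2-regular graph: the odd cycle C_{99}.
A has 50 distinct eigenvalues ≈ [2.0, 1.996, 1.984, 1.964, 1.936, 1.9, 1.857, 1.806, 1.748, 1.683, 1.611, 1.532, 1.447, 1.357, 1.261, 1.16, 1.054, 0.945, 0.831, 0.714, 0.594, 0.472, 0.347, 0.222, 0.095, -0.032, -0.158, -0.285, -0.41, -0.533, -0.654, -0.773, -0.888, -1.0, -1.108, -1.211, -1.31, -1.403, -1.491, -1.572, -1.647, -1.716, -1.778, -1.832, -1.879, -1.919, -1.951, -1.975, -1.991, -1.999].
Lovász: ϑ = −99(-2*cos(pi/99))/(2+-(-1)*2*cos(pi/99)) = 99*cos(pi/99)/(cos(pi/99) + 1).
ϑ(G) ≈ 49.48754.
49 ≤ 99*cos(pi/99)/(cos(pi/99) + 1) ≤ 50: both strict.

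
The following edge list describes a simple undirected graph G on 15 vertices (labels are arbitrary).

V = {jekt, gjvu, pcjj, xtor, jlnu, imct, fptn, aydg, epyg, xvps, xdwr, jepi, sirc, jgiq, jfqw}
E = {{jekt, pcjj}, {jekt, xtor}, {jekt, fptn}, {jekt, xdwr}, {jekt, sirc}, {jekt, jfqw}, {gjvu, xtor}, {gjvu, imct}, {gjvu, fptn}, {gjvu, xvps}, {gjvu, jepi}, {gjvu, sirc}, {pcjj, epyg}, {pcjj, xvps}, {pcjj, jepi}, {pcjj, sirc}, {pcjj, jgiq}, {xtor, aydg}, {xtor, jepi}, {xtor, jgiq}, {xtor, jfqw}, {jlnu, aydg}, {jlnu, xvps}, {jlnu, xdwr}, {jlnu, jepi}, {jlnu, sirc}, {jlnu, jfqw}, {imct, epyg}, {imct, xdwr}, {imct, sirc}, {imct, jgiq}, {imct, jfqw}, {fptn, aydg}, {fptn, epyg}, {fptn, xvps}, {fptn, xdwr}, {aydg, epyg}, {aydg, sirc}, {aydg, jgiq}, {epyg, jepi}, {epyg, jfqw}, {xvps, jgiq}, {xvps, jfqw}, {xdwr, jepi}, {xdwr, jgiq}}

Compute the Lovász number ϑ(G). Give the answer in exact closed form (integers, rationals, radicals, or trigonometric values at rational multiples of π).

5

N(epyg) = {pcjj, imct, fptn, aydg, jepi, jfqw}, |N(epyg)| = 6.
N(sirc) = {jekt, gjvu, pcjj, jlnu, imct, aydg}, |N(sirc)| = 6.
N(jgiq) = {pcjj, xtor, imct, aydg, xvps, xdwr}, |N(jgiq)| = 6.
Vertex xtor has 6 neighbors: jekt, gjvu, aydg, jepi, jgiq, jfqw.
Regular of degree 6 on 15 vertices: Kneser-type, 2-subsets of [6].
A has 3 distinct eigenvalues ≈ [6.0, 1.0, -3.0].
−15·(-3) / ((6)−(-3)) = 5 = ϑ(G).
= 5.000000000… (decimal).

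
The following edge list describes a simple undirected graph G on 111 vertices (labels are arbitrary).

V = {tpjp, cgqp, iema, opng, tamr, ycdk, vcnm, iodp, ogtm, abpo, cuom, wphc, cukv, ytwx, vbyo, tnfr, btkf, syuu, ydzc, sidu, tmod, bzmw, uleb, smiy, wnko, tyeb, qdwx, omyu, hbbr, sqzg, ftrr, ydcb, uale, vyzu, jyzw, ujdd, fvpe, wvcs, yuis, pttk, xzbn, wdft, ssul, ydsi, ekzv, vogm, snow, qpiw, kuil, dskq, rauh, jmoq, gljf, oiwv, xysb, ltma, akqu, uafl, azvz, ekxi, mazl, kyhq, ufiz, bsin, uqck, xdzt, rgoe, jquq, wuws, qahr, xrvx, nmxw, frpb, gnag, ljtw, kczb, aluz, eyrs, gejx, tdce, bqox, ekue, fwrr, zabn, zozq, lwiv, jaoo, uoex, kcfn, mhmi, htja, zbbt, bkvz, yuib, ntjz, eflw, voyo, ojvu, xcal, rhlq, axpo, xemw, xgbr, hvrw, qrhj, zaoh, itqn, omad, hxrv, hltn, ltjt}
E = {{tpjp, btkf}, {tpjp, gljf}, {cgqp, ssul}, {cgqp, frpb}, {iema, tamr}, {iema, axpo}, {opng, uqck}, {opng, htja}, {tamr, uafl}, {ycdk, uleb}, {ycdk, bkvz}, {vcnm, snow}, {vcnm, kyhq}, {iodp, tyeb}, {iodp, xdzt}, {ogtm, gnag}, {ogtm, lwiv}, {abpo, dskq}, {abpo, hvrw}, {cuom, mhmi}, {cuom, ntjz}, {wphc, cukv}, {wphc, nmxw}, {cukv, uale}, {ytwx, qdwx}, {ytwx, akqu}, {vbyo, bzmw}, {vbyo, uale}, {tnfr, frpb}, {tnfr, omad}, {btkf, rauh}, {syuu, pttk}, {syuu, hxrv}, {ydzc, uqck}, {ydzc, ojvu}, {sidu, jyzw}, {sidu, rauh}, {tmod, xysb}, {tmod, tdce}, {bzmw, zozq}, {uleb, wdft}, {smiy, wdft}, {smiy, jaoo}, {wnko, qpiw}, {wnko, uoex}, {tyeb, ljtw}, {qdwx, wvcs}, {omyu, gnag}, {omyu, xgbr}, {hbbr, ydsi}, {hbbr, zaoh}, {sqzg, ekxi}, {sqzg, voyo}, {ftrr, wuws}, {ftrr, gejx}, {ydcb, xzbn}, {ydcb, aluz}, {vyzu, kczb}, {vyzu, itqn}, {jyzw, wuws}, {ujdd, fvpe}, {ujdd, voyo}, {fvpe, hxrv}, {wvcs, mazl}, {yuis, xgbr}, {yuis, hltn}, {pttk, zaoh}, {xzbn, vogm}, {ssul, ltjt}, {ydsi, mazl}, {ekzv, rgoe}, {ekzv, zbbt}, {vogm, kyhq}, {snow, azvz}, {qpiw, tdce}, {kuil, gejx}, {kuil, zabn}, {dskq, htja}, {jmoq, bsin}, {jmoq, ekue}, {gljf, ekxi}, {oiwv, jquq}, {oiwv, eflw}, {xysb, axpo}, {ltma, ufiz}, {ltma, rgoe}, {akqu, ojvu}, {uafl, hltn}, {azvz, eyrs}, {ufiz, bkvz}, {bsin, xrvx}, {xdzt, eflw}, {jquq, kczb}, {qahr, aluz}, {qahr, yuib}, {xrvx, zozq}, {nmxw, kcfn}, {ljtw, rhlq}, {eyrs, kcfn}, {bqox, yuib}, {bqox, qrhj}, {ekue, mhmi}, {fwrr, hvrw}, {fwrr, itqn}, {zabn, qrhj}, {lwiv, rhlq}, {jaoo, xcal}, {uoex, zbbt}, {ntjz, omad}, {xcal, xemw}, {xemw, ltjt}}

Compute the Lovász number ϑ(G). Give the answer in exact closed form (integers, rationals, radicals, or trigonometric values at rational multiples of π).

111*cos(pi/111)/(cos(pi/111) + 1)

N(ssul) = {cgqp, ltjt}, |N(ssul)| = 2.
N(frpb) = {cgqp, tnfr}, |N(frpb)| = 2.
deg(gnag) = 2; N(gnag) = {ogtm, omyu}.
N(mazl) = {wvcs, ydsi}, |N(mazl)| = 2.
2-regular, N=111; this is C_{111}, the 111-cycle.
Distinct eigenvalues (to 3 d.p.): [2.0, 1.997, 1.987, 1.971, 1.949, 1.92, 1.886, 1.845, 1.798, 1.746, 1.688, 1.625, 1.556, 1.482, 1.404, 1.321, 1.234, 1.143, 1.049, 0.951, 0.85, 0.746, 0.64, 0.531, 0.421, 0.31, 0.198, 0.085, -0.028, -0.141, -0.254, -0.366, -0.477, -0.586, -0.693, -0.798, -0.9, -1.0, -1.096, -1.189, -1.278, -1.363, -1.444, -1.52, -1.591, -1.657, -1.718, -1.773, -1.822, -1.866, -1.904, -1.935, -1.961, -1.98, -1.993, -1.999].
−111·(-2*cos(pi/111)) / ((2)−(-2*cos(pi/111))) = 111*cos(pi/111)/(cos(pi/111) + 1) = ϑ(G).
≈ 55.48888410 (to 8 d.p.).
Check 55 ≤ 111*cos(pi/111)/(cos(pi/111) + 1) ≤ 56: both strict.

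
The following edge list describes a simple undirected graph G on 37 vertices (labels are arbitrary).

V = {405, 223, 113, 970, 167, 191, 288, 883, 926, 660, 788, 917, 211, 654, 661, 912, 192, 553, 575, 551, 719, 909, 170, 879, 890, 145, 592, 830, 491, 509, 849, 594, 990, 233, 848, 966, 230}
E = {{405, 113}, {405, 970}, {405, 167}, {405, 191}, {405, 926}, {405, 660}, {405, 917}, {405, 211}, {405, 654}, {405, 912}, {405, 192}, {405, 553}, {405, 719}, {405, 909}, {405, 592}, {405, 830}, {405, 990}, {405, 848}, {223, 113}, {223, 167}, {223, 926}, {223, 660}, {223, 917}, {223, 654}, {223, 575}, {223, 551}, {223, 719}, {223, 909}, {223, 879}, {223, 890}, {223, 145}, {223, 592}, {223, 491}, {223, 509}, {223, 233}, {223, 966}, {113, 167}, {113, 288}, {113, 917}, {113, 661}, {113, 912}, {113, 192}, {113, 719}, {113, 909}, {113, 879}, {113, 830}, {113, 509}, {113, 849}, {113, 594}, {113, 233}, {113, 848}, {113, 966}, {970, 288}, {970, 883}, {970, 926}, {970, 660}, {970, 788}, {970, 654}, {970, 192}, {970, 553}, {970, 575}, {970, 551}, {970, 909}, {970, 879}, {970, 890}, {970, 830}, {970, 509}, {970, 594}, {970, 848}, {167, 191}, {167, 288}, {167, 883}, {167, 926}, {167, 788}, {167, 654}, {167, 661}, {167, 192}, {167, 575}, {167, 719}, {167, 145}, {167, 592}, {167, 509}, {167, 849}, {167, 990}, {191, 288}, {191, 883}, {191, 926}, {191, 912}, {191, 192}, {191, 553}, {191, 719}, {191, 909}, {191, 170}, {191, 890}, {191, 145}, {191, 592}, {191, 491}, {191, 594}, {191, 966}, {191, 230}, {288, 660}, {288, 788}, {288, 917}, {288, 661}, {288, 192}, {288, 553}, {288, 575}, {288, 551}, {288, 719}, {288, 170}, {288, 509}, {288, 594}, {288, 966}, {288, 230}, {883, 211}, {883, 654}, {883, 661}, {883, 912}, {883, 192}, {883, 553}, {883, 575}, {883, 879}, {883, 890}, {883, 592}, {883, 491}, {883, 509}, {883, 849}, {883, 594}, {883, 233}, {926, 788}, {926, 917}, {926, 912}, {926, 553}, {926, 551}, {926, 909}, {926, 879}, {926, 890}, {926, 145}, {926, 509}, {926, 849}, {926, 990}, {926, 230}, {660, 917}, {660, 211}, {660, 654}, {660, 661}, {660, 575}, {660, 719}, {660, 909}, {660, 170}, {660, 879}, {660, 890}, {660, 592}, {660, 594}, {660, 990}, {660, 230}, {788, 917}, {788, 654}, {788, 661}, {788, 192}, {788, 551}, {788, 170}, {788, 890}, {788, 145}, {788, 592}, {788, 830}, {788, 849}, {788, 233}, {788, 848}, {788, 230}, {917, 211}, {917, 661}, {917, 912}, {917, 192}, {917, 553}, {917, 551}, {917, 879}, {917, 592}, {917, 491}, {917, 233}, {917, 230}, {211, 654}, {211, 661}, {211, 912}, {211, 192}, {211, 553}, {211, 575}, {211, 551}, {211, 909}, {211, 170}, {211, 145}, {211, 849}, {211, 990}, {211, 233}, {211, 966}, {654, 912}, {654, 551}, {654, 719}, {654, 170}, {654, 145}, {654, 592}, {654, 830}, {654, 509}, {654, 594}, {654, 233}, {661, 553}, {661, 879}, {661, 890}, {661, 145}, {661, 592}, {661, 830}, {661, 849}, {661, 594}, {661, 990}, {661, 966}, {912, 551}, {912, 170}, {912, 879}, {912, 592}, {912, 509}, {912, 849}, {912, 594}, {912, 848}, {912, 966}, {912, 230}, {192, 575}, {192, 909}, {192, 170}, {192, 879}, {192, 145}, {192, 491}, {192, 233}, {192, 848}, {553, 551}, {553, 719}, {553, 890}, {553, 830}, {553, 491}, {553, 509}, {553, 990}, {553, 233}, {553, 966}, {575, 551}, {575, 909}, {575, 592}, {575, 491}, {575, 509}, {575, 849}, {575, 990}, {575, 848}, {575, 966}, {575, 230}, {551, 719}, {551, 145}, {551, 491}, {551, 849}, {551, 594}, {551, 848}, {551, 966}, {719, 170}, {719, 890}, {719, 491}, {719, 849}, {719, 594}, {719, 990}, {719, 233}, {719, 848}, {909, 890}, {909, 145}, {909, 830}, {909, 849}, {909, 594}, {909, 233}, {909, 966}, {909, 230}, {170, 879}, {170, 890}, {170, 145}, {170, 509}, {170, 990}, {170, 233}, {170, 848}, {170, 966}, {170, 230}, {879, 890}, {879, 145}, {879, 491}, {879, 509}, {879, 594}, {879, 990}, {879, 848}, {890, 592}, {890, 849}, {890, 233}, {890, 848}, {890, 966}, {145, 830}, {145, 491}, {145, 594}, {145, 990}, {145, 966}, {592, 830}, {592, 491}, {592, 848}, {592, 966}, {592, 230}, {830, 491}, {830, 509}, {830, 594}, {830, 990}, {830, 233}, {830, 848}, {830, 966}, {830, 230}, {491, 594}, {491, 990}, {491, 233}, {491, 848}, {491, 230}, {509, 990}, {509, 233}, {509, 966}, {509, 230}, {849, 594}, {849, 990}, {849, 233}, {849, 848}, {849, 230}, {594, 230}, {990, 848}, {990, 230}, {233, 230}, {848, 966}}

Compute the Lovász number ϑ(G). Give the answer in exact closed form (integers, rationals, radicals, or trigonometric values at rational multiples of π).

N(970) = {405, 288, 883, 926, 660, 788, 654, 192, 553, 575, 551, 909, 879, 890, 830, 509, 594, 848}, |N(970)| = 18.
N(288) = {113, 970, 167, 191, 660, 788, 917, 661, 192, 553, 575, 551, 719, 170, 509, 594, 966, 230}, |N(288)| = 18.
deg(912) = 18; N(912) = {405, 113, 191, 883, 926, 917, 211, 654, 551, 170, 879, 592, 509, 849, 594, 848, 966, 230}.
N(491) = {223, 191, 883, 917, 192, 553, 575, 551, 719, 879, 145, 592, 830, 594, 990, 233, 848, 230}, |N(491)| = 18.
G on 37 vertices is 18-regular; SR(37,18,8,9) — a Paley graph.
spec(A) ≈ [18.0, 2.541381, -3.541381] (distinct, 6 d.p.).
−37·(-sqrt(37)/2 - 1/2) / ((18)−(-sqrt(37)/2 - 1/2)) = sqrt(37) = ϑ(G).
Numerically 6.0827625.

sqrt(37)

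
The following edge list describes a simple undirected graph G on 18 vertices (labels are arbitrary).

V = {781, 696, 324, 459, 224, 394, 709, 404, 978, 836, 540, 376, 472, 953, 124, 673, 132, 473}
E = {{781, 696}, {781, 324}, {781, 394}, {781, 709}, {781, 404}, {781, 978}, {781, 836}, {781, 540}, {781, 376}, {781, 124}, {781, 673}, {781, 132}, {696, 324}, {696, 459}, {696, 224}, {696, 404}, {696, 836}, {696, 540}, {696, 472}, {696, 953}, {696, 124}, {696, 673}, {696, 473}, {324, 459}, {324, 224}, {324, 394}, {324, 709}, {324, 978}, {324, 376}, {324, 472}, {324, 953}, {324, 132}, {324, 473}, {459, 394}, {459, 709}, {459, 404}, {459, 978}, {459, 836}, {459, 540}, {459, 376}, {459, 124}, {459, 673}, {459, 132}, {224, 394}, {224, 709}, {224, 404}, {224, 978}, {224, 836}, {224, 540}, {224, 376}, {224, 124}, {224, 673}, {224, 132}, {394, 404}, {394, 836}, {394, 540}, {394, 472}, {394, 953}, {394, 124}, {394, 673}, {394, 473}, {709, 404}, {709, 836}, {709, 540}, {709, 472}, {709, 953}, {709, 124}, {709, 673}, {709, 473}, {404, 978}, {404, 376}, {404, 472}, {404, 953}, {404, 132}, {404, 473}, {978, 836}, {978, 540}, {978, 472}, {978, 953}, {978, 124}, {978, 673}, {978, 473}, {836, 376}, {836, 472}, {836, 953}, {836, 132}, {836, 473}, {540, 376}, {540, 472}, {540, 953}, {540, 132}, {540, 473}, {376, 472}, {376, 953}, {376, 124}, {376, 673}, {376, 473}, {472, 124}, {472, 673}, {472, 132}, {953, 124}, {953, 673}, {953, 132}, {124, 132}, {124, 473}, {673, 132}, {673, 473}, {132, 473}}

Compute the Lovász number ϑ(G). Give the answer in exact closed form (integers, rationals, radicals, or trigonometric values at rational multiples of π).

6

N(673) = {781, 696, 459, 224, 394, 709, 978, 376, 472, 953, 132, 473}, |N(673)| = 12.
Vertex 540 has 12 neighbors: 781, 696, 459, 224, 394, 709, 978, 376, 472, 953, 132, 473.
deg(376) = 12; N(376) = {781, 324, 459, 224, 404, 836, 540, 472, 953, 124, 673, 473}.
N(781) = {696, 324, 394, 709, 404, 978, 836, 540, 376, 124, 673, 132}, |N(781)| = 12.
Complete 3-partite, parts [6, 6, 6]: perfect, ϑ = α = 6.
Numerically 6.000000000.
Check 6 ≤ 6 ≤ 6: collapsed.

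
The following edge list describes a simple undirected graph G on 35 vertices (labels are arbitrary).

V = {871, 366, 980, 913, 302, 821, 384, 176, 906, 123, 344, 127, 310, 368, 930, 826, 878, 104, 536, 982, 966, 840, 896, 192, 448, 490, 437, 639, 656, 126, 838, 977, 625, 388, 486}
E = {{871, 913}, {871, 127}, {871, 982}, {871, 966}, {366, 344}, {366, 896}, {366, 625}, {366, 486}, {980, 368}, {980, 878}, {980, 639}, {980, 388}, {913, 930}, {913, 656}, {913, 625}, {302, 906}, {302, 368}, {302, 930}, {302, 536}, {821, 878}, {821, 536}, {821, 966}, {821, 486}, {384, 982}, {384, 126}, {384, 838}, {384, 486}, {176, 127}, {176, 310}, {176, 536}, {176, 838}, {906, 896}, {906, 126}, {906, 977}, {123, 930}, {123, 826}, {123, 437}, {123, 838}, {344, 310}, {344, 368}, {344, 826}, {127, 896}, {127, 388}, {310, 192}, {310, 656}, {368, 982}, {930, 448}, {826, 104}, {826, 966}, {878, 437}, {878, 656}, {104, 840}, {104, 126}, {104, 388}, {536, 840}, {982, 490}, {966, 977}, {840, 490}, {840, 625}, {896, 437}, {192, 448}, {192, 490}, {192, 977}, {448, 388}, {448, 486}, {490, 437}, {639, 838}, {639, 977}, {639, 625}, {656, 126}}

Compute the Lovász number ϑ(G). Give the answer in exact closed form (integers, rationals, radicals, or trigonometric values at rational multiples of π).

15

deg(490) = 4; N(490) = {982, 840, 192, 437}.
deg(123) = 4; N(123) = {930, 826, 437, 838}.
N(448) = {930, 192, 388, 486}, |N(448)| = 4.
Vertex 368 has 4 neighbors: 980, 302, 344, 982.
Regular of degree 4 on 35 vertices: this is K(7,3), the Kneser graph.
Distinct eigenvalues (to 4 d.p.): [4.0, 2.0, -1.0, -3.0].
Lovász: ϑ = −35(-3)/(4+-1*(-3)) = 15.
= 15.0000… (decimal).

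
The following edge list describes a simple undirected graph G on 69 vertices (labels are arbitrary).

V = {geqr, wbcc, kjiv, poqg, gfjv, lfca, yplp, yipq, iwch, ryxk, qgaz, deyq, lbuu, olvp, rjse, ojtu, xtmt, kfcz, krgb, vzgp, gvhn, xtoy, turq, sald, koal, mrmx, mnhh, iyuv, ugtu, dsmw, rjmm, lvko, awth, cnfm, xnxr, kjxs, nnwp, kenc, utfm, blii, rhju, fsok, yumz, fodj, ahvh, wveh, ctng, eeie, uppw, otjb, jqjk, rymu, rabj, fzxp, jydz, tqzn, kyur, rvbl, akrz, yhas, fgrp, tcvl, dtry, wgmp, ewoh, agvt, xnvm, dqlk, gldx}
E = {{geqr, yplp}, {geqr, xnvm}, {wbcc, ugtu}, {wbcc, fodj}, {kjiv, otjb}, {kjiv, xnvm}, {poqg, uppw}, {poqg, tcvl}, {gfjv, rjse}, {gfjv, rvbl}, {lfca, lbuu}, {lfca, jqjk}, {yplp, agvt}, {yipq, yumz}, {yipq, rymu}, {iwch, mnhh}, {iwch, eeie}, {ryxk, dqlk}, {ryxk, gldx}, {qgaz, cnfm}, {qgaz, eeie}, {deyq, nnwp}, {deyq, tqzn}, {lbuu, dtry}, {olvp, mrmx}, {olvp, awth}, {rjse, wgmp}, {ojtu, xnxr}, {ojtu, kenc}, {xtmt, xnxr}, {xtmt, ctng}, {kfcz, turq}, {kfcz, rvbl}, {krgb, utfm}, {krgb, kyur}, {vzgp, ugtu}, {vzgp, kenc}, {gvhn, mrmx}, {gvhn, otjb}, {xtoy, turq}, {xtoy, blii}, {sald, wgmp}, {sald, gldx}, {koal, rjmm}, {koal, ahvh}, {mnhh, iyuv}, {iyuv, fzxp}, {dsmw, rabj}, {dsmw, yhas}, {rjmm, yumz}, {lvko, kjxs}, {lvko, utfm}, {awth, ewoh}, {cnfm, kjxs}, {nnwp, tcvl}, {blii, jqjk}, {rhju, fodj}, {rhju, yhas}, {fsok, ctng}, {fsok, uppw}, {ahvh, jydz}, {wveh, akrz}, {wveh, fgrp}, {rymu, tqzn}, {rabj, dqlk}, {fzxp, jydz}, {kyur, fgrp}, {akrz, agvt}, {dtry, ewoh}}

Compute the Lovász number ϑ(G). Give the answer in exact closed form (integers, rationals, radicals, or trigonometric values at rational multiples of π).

deg(ewoh) = 2; N(ewoh) = {awth, dtry}.
deg(fgrp) = 2; N(fgrp) = {wveh, kyur}.
Vertex agvt has 2 neighbors: yplp, akrz.
deg(olvp) = 2; N(olvp) = {mrmx, awth}.
Regular of degree 2 on 69 vertices: a single 69-cycle (edge-transitive).
The 35 distinct eigenvalues: [2.0, 1.9917, 1.9669, 1.9258, 1.8688, 1.7963, 1.7088, 1.6073, 1.4924, 1.3651, 1.2265, 1.0778, 0.9201, 0.7548, 0.5833, 0.4069, 0.2272, 0.0455, -0.1365, -0.3174, -0.4956, -0.6698, -0.8384, -1.0, -1.1534, -1.2972, -1.4302, -1.5514, -1.6598, -1.7544, -1.8344, -1.8993, -1.9484, -1.9814, -1.9979].
ϑ = −N·λ_min/(λ_max−λ_min) = −69·(-2*cos(pi/69))/(2−(-2*cos(pi/69))) = 69*cos(pi/69)/(cos(pi/69) + 1).
Numerically 34.48211410.
Lovász sandwich 34 ≤ 69*cos(pi/69)/(cos(pi/69) + 1) ≤ 35: both strict.

69*cos(pi/69)/(cos(pi/69) + 1)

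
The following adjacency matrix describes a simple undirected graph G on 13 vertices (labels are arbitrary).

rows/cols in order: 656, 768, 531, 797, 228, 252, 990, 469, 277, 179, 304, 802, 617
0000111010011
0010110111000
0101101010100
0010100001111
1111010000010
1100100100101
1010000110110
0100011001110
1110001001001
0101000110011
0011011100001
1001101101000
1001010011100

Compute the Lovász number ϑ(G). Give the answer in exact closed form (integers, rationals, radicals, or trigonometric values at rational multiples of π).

sqrt(13)

N(990) = {656, 531, 469, 277, 304, 802}, |N(990)| = 6.
deg(304) = 6; N(304) = {531, 797, 252, 990, 469, 617}.
Vertex 252 has 6 neighbors: 656, 768, 228, 469, 304, 617.
Vertex 179 has 6 neighbors: 768, 797, 469, 277, 802, 617.
deg(v) = 6 for all v (|V|=13); strongly regular (13,6,2,3).
Distinct eigenvalues (to 4 d.p.): [6.0, 1.3028, -2.3028].
Lovász (edge-transitive): ϑ = −13·(-sqrt(13)/2 - 1/2)/((6)−(-sqrt(13)/2 - 1/2)) = sqrt(13).
ϑ(G) ≈ 3.60555128.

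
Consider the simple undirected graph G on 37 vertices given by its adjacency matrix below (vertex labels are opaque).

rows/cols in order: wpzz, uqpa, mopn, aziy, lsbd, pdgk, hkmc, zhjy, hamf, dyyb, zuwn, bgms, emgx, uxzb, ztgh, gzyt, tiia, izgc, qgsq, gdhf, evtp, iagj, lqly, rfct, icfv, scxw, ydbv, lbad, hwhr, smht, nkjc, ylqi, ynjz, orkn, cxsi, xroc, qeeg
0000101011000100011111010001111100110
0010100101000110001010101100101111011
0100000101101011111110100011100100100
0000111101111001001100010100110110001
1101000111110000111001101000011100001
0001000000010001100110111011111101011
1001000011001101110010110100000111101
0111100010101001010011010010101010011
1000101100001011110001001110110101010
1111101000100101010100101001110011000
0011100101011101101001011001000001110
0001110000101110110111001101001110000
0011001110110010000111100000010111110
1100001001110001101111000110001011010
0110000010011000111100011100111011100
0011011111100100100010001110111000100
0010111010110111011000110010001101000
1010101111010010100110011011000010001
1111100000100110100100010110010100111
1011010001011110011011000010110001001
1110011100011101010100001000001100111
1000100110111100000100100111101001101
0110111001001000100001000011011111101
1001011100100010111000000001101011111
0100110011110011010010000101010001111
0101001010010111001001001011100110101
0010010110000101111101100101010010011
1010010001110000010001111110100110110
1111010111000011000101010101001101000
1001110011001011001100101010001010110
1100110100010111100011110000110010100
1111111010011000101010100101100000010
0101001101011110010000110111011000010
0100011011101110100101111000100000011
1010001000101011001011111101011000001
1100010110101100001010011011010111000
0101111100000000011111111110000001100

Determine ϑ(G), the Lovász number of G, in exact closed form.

deg(evtp) = 18; N(evtp) = {wpzz, uqpa, mopn, pdgk, hkmc, zhjy, bgms, emgx, uxzb, gzyt, izgc, gdhf, icfv, nkjc, ylqi, cxsi, xroc, qeeg}.
Vertex xroc has 18 neighbors: wpzz, uqpa, pdgk, zhjy, hamf, zuwn, emgx, uxzb, qgsq, evtp, rfct, icfv, ydbv, lbad, smht, ylqi, ynjz, orkn.
N(cxsi) = {wpzz, mopn, hkmc, zuwn, emgx, ztgh, gzyt, qgsq, evtp, iagj, lqly, rfct, icfv, scxw, lbad, smht, nkjc, qeeg}, |N(cxsi)| = 18.
Vertex lbad has 18 neighbors: wpzz, mopn, pdgk, dyyb, zuwn, bgms, izgc, iagj, lqly, rfct, icfv, scxw, ydbv, hwhr, ylqi, ynjz, cxsi, xroc.
deg(v) = 18 for all v (|V|=37); SR(37,18,8,9) — a Paley graph.
The 3 distinct eigenvalues: [18.0, 2.541381, -3.541381].
Lovász: ϑ = −37(-sqrt(37)/2 - 1/2)/(18+-(-sqrt(37)/2 - 1/2)) = sqrt(37).
ϑ(G) ≈ 6.08276.

sqrt(37)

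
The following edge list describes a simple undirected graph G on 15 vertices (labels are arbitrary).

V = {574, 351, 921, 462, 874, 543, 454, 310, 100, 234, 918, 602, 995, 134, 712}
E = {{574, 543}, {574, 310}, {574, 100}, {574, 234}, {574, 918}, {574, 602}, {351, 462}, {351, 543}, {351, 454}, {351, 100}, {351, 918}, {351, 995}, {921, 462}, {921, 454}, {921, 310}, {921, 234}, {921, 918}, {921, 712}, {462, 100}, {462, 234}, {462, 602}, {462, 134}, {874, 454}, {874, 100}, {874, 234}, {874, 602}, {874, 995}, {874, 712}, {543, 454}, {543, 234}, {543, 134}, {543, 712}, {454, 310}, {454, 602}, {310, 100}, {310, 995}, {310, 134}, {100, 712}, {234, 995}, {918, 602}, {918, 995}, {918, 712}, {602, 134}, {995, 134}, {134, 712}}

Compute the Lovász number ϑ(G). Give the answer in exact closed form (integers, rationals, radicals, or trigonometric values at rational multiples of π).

Vertex 874 has 6 neighbors: 454, 100, 234, 602, 995, 712.
Vertex 100 has 6 neighbors: 574, 351, 462, 874, 310, 712.
N(543) = {574, 351, 454, 234, 134, 712}, |N(543)| = 6.
deg(351) = 6; N(351) = {462, 543, 454, 100, 918, 995}.
deg(v) = 6 for all v (|V|=15); Kneser K(6,2) on C(6,2)=15 vertices.
Distinct eigenvalues (to 3 d.p.): [6.0, 1.0, -3.0].
λ_max=6, λ_min=-3; ϑ = −15·λ_min/(λ_max−λ_min) = 5.
Numerically 5.000000.

5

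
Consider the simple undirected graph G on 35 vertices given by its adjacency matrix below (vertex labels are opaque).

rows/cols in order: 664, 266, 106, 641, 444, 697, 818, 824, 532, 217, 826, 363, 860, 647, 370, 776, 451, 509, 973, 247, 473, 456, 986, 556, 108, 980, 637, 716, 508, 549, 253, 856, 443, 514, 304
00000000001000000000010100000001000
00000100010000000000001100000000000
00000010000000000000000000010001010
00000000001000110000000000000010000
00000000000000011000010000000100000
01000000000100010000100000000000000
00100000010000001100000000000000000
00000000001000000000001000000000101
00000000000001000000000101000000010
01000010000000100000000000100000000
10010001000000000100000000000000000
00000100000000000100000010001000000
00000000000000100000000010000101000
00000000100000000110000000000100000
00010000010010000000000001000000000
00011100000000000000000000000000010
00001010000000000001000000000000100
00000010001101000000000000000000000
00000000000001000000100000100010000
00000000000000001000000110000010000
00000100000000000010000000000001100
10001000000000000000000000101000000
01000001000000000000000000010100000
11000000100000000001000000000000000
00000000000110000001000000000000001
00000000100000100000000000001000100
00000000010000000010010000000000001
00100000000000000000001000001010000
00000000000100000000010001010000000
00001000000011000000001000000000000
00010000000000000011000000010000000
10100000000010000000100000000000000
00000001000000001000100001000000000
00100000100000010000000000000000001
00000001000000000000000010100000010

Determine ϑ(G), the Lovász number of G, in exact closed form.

15

deg(641) = 4; N(641) = {826, 370, 776, 253}.
N(856) = {664, 106, 860, 473}, |N(856)| = 4.
Vertex 549 has 4 neighbors: 444, 860, 647, 986.
deg(253) = 4; N(253) = {641, 973, 247, 716}.
4-regular, N=35; Kneser-type, 3-subsets of [7].
A has 4 distinct eigenvalues ≈ [4.0, 2.0, -1.0, -3.0].
Lovász: ϑ = −35(-3)/(4+-1*(-3)) = 15.
Numerically 15.00000000.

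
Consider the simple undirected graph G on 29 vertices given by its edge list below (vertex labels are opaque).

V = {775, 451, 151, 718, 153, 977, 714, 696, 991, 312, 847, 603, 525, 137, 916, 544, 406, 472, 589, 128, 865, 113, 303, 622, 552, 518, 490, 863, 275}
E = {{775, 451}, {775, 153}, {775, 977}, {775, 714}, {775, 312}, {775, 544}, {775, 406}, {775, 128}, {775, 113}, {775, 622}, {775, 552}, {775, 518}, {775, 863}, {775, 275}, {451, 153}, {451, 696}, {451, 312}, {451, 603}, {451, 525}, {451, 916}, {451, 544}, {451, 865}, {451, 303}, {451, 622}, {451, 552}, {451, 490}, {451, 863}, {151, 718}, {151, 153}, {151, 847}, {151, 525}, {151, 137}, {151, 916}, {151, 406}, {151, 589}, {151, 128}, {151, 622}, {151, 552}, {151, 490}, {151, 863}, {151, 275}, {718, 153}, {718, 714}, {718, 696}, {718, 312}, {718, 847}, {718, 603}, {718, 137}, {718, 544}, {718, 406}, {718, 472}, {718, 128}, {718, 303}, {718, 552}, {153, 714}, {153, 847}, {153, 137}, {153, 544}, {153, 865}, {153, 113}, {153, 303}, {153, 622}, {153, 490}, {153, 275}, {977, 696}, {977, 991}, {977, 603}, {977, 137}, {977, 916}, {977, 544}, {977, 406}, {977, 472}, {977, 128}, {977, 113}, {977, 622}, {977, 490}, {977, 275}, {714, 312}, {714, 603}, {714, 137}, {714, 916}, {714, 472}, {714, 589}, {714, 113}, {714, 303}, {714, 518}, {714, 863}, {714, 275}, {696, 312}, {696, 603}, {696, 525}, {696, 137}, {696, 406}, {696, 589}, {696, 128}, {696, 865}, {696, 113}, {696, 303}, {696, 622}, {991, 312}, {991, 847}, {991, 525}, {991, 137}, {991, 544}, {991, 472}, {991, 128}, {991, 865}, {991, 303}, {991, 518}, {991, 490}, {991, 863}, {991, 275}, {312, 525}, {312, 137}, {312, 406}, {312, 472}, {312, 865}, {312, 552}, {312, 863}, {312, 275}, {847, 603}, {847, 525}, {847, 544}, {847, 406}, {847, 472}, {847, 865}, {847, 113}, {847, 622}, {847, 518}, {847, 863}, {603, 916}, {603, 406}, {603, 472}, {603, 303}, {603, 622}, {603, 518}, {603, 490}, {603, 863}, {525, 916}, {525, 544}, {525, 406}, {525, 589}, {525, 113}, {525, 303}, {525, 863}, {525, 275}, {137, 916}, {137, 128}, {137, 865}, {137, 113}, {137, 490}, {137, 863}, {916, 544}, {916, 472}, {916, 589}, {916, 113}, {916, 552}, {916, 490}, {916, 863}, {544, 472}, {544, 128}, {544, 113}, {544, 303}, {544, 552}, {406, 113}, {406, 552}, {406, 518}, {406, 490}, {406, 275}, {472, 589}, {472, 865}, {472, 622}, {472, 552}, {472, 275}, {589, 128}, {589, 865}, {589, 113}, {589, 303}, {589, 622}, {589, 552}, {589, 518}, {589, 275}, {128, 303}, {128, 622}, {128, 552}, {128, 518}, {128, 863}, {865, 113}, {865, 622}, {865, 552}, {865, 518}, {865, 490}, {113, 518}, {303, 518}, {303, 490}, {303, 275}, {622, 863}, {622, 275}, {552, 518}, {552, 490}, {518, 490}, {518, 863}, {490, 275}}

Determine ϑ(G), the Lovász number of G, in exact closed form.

sqrt(29)

N(128) = {775, 151, 718, 977, 696, 991, 137, 544, 589, 303, 622, 552, 518, 863}, |N(128)| = 14.
N(552) = {775, 451, 151, 718, 312, 916, 544, 406, 472, 589, 128, 865, 518, 490}, |N(552)| = 14.
deg(622) = 14; N(622) = {775, 451, 151, 153, 977, 696, 847, 603, 472, 589, 128, 865, 863, 275}.
N(490) = {451, 151, 153, 977, 991, 603, 137, 916, 406, 865, 303, 552, 518, 275}, |N(490)| = 14.
Regular of degree 14 on 29 vertices: SR(29,14,6,7) — a Paley graph.
A has 3 distinct eigenvalues ≈ [14.0, 2.1926, -3.1926].
Lovász (edge-transitive): ϑ = −29·(-sqrt(29)/2 - 1/2)/((14)−(-sqrt(29)/2 - 1/2)) = sqrt(29).
ϑ(G) ≈ 5.385165.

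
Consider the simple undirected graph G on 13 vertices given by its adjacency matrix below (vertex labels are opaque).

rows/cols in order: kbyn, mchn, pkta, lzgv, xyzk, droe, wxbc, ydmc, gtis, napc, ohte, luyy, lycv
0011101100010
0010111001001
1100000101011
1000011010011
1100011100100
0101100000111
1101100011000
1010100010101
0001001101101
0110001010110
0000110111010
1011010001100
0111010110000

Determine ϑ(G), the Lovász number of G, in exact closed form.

sqrt(13)

N(ydmc) = {kbyn, pkta, xyzk, gtis, ohte, lycv}, |N(ydmc)| = 6.
Vertex wxbc has 6 neighbors: kbyn, mchn, lzgv, xyzk, gtis, napc.
Vertex kbyn has 6 neighbors: pkta, lzgv, xyzk, wxbc, ydmc, luyy.
deg(ohte) = 6; N(ohte) = {xyzk, droe, ydmc, gtis, napc, luyy}.
6-regular, N=13; SR(13,6,2,3) — a Paley graph.
spec(A) ≈ [6.0, 1.303, -2.303] (distinct, 3 d.p.).
λ_max=6, λ_min=-sqrt(13)/2 - 1/2; ϑ = −13·λ_min/(λ_max−λ_min) = sqrt(13).
≈ 3.605551275 (to 9 d.p.).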